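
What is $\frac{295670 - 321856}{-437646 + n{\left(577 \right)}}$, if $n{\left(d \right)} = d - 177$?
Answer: $\frac{13093}{218623} \approx 0.059888$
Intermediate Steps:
$n{\left(d \right)} = -177 + d$ ($n{\left(d \right)} = d - 177 = -177 + d$)
$\frac{295670 - 321856}{-437646 + n{\left(577 \right)}} = \frac{295670 - 321856}{-437646 + \left(-177 + 577\right)} = - \frac{26186}{-437646 + 400} = - \frac{26186}{-437246} = \left(-26186\right) \left(- \frac{1}{437246}\right) = \frac{13093}{218623}$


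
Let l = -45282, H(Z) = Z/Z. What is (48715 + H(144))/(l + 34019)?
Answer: -48716/11263 ≈ -4.3253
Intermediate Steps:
H(Z) = 1
(48715 + H(144))/(l + 34019) = (48715 + 1)/(-45282 + 34019) = 48716/(-11263) = 48716*(-1/11263) = -48716/11263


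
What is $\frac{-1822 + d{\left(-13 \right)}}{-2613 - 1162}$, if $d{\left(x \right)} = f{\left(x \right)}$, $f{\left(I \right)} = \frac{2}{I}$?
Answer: $\frac{23688}{49075} \approx 0.48269$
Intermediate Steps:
$d{\left(x \right)} = \frac{2}{x}$
$\frac{-1822 + d{\left(-13 \right)}}{-2613 - 1162} = \frac{-1822 + \frac{2}{-13}}{-2613 - 1162} = \frac{-1822 + 2 \left(- \frac{1}{13}\right)}{-3775} = \left(-1822 - \frac{2}{13}\right) \left(- \frac{1}{3775}\right) = \left(- \frac{23688}{13}\right) \left(- \frac{1}{3775}\right) = \frac{23688}{49075}$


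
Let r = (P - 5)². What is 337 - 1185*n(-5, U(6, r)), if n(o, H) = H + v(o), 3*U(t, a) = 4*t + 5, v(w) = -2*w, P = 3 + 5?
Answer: -22968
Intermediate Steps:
P = 8
r = 9 (r = (8 - 5)² = 3² = 9)
U(t, a) = 5/3 + 4*t/3 (U(t, a) = (4*t + 5)/3 = (5 + 4*t)/3 = 5/3 + 4*t/3)
n(o, H) = H - 2*o
337 - 1185*n(-5, U(6, r)) = 337 - 1185*((5/3 + (4/3)*6) - 2*(-5)) = 337 - 1185*((5/3 + 8) + 10) = 337 - 1185*(29/3 + 10) = 337 - 1185*59/3 = 337 - 23305 = -22968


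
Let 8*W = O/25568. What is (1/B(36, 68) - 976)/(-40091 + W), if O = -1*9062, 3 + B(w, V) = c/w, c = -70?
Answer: 8885595904/364917024187 ≈ 0.024350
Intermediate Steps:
B(w, V) = -3 - 70/w
O = -9062
W = -4531/102272 (W = (-9062/25568)/8 = (-9062*1/25568)/8 = (⅛)*(-4531/12784) = -4531/102272 ≈ -0.044303)
(1/B(36, 68) - 976)/(-40091 + W) = (1/(-3 - 70/36) - 976)/(-40091 - 4531/102272) = (1/(-3 - 70*1/36) - 976)/(-4100191283/102272) = (1/(-3 - 35/18) - 976)*(-102272/4100191283) = (1/(-89/18) - 976)*(-102272/4100191283) = (-18/89 - 976)*(-102272/4100191283) = -86882/89*(-102272/4100191283) = 8885595904/364917024187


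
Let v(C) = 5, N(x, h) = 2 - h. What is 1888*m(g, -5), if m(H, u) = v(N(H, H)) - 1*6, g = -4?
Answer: -1888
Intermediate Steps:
m(H, u) = -1 (m(H, u) = 5 - 1*6 = 5 - 6 = -1)
1888*m(g, -5) = 1888*(-1) = -1888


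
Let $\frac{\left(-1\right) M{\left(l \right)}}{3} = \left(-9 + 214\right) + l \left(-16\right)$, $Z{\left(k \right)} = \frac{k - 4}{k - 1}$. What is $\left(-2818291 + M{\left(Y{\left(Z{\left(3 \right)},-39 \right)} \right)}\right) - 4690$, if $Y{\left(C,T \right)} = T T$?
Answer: $-2750588$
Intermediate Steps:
$Z{\left(k \right)} = \frac{-4 + k}{-1 + k}$
$Y{\left(C,T \right)} = T^{2}$
$M{\left(l \right)} = -615 + 48 l$ ($M{\left(l \right)} = - 3 \left(\left(-9 + 214\right) + l \left(-16\right)\right) = - 3 \left(205 - 16 l\right) = -615 + 48 l$)
$\left(-2818291 + M{\left(Y{\left(Z{\left(3 \right)},-39 \right)} \right)}\right) - 4690 = \left(-2818291 - \left(615 - 48 \left(-39\right)^{2}\right)\right) - 4690 = \left(-2818291 + \left(-615 + 48 \cdot 1521\right)\right) - 4690 = \left(-2818291 + \left(-615 + 73008\right)\right) - 4690 = \left(-2818291 + 72393\right) - 4690 = -2745898 - 4690 = -2750588$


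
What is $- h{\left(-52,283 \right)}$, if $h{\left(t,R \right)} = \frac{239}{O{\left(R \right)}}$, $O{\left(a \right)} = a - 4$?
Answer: $- \frac{239}{279} \approx -0.85663$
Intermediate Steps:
$O{\left(a \right)} = -4 + a$ ($O{\left(a \right)} = a - 4 = -4 + a$)
$h{\left(t,R \right)} = \frac{239}{-4 + R}$
$- h{\left(-52,283 \right)} = - \frac{239}{-4 + 283} = - \frac{239}{279}$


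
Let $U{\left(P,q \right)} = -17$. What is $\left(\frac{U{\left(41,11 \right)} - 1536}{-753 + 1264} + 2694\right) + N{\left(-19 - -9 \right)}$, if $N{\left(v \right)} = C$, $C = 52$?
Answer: $\frac{1401653}{511} \approx 2743.0$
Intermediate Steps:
$N{\left(v \right)} = 52$
$\left(\frac{U{\left(41,11 \right)} - 1536}{-753 + 1264} + 2694\right) + N{\left(-19 - -9 \right)} = \left(\frac{-17 - 1536}{-753 + 1264} + 2694\right) + 52 = \left(- \frac{1553}{511} + 2694\right) + 52 = \frac{1375081}{511} + 52 = \frac{1401653}{511}$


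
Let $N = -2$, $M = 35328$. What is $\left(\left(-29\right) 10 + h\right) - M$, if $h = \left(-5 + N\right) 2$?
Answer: $-35632$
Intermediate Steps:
$h = -14$ ($h = \left(-5 - 2\right) 2 = \left(-7\right) 2 = -14$)
$\left(\left(-29\right) 10 + h\right) - M = \left(\left(-29\right) 10 - 14\right) - 35328 = \left(-290 - 14\right) - 35328 = -304 - 35328 = -35632$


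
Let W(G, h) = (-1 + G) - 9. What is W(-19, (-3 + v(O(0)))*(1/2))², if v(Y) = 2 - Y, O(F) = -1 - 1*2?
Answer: 841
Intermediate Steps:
O(F) = -3 (O(F) = -1 - 2 = -3)
W(G, h) = -10 + G
W(-19, (-3 + v(O(0)))*(1/2))² = (-10 - 19)² = (-29)² = 841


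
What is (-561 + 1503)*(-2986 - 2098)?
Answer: -4789128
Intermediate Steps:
(-561 + 1503)*(-2986 - 2098) = 942*(-5084) = -4789128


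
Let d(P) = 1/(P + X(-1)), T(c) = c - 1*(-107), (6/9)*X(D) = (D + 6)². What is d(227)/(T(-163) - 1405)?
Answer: -2/772869 ≈ -2.5878e-6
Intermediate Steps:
X(D) = 3*(6 + D)²/2 (X(D) = 3*(D + 6)²/2 = 3*(6 + D)²/2)
T(c) = 107 + c (T(c) = c + 107 = 107 + c)
d(P) = 1/(75/2 + P) (d(P) = 1/(P + 3*(6 - 1)²/2) = 1/(P + (3/2)*5²) = 1/(P + (3/2)*25) = 1/(P + 75/2) = 1/(75/2 + P))
d(227)/(T(-163) - 1405) = (2/(75 + 2*227))/((107 - 163) - 1405) = (2/(75 + 454))/(-56 - 1405) = (2/529)/(-1461) = (2*(1/529))*(-1/1461) = (2/529)*(-1/1461) = -2/772869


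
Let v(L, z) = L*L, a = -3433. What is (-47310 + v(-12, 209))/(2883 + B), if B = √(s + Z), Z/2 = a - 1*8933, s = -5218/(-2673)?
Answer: -363473411994/22283248115 + 424494*I*√2181412794/22283248115 ≈ -16.312 + 0.88974*I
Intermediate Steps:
s = 5218/2673 (s = -5218*(-1/2673) = 5218/2673 ≈ 1.9521)
Z = -24732 (Z = 2*(-3433 - 1*8933) = 2*(-3433 - 8933) = 2*(-12366) = -24732)
v(L, z) = L²
B = I*√2181412794/297 (B = √(5218/2673 - 24732) = √(-66103418/2673) = I*√2181412794/297 ≈ 157.26*I)
(-47310 + v(-12, 209))/(2883 + B) = (-47310 + (-12)²)/(2883 + I*√2181412794/297) = (-47310 + 144)/(2883 + I*√2181412794/297) = -47166/(2883 + I*√2181412794/297)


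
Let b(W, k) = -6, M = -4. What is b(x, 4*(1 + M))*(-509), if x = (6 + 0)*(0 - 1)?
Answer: 3054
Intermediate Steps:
x = -6 (x = 6*(-1) = -6)
b(x, 4*(1 + M))*(-509) = -6*(-509) = 3054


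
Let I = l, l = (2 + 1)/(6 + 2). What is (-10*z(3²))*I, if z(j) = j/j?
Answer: -15/4 ≈ -3.7500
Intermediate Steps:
l = 3/8 ≈ 0.37500
z(j) = 1
I = 3/8 ≈ 0.37500
(-10*z(3²))*I = -10*1*(3/8) = -10*3/8 = -15/4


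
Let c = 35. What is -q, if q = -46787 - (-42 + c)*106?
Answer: 46045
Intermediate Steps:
q = -46045 (q = -46787 - (-42 + 35)*106 = -46787 - (-7)*106 = -46787 - 1*(-742) = -46787 + 742 = -46045)
-q = -1*(-46045) = 46045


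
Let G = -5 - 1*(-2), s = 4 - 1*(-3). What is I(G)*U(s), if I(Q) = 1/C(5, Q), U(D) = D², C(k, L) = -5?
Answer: -49/5 ≈ -9.8000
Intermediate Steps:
s = 7 (s = 4 + 3 = 7)
G = -3 (G = -5 + 2 = -3)
I(Q) = -⅕ (I(Q) = 1/(-5) = -⅕)
I(G)*U(s) = -⅕*7² = -⅕*49 = -49/5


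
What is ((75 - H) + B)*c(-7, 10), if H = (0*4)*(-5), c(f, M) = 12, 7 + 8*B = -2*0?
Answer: 1779/2 ≈ 889.50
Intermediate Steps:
B = -7/8 (B = -7/8 + (-2*0)/8 = -7/8 + (⅛)*0 = -7/8 + 0 = -7/8 ≈ -0.87500)
H = 0 (H = 0*(-5) = 0)
((75 - H) + B)*c(-7, 10) = ((75 - 1*0) - 7/8)*12 = ((75 + 0) - 7/8)*12 = (75 - 7/8)*12 = (593/8)*12 = 1779/2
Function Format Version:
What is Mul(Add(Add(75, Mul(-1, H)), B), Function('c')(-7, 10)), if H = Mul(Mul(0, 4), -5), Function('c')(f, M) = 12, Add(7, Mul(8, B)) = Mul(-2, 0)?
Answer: Rational(1779, 2) ≈ 889.50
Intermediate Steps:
B = Rational(-7, 8) (B = Add(Rational(-7, 8), Mul(Rational(1, 8), Mul(-2, 0))) = Add(Rational(-7, 8), Mul(Rational(1, 8), 0)) = Add(Rational(-7, 8), 0) = Rational(-7, 8) ≈ -0.87500)
H = 0 (H = Mul(0, -5) = 0)
Mul(Add(Add(75, Mul(-1, H)), B), Function('c')(-7, 10)) = Mul(Add(Add(75, Mul(-1, 0)), Rational(-7, 8)), 12) = Mul(Add(Add(75, 0), Rational(-7, 8)), 12) = Mul(Add(75, Rational(-7, 8)), 12) = Mul(Rational(593, 8), 12) = Rational(1779, 2)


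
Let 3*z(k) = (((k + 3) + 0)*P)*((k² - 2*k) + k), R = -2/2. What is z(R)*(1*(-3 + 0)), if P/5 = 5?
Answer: -100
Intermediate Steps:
R = -1 (R = -2*½ = -1)
P = 25 (P = 5*5 = 25)
z(k) = (75 + 25*k)*(k² - k)/3 (z(k) = ((((k + 3) + 0)*25)*((k² - 2*k) + k))/3 = ((((3 + k) + 0)*25)*(k² - k))/3 = (((3 + k)*25)*(k² - k))/3 = ((75 + 25*k)*(k² - k))/3 = (75 + 25*k)*(k² - k)/3)
z(R)*(1*(-3 + 0)) = ((25/3)*(-1)*(-3 + (-1)² + 2*(-1)))*(1*(-3 + 0)) = ((25/3)*(-1)*(-3 + 1 - 2))*(1*(-3)) = ((25/3)*(-1)*(-4))*(-3) = (100/3)*(-3) = -100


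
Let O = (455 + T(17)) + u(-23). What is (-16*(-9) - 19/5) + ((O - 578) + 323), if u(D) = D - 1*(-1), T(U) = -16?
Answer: 1511/5 ≈ 302.20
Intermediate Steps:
u(D) = 1 + D (u(D) = D + 1 = 1 + D)
O = 417 (O = (455 - 16) + (1 - 23) = 439 - 22 = 417)
(-16*(-9) - 19/5) + ((O - 578) + 323) = (-16*(-9) - 19/5) + ((417 - 578) + 323) = (144 - 19*⅕) + (-161 + 323) = (144 - 19/5) + 162 = 701/5 + 162 = 1511/5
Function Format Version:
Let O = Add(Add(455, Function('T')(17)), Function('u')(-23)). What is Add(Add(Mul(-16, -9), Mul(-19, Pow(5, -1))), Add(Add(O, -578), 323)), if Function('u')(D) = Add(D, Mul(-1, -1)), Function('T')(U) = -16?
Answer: Rational(1511, 5) ≈ 302.20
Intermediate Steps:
Function('u')(D) = Add(1, D) (Function('u')(D) = Add(D, 1) = Add(1, D))
O = 417 (O = Add(Add(455, -16), Add(1, -23)) = Add(439, -22) = 417)
Add(Add(Mul(-16, -9), Mul(-19, Pow(5, -1))), Add(Add(O, -578), 323)) = Add(Add(Mul(-16, -9), Mul(-19, Pow(5, -1))), Add(Add(417, -578), 323)) = Add(Add(144, Mul(-19, Rational(1, 5))), Add(-161, 323)) = Add(Add(144, Rational(-19, 5)), 162) = Add(Rational(701, 5), 162) = Rational(1511, 5)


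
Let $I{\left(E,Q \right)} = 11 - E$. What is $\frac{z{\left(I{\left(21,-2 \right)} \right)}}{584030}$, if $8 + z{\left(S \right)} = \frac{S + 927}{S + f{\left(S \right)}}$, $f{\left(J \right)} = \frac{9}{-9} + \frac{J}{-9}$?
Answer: $- \frac{1793}{10395734} \approx -0.00017247$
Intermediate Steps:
$f{\left(J \right)} = -1 - \frac{J}{9}$ ($f{\left(J \right)} = 9 \left(- \frac{1}{9}\right) + J \left(- \frac{1}{9}\right) = -1 - \frac{J}{9}$)
$z{\left(S \right)} = -8 + \frac{927 + S}{-1 + \frac{8 S}{9}}$ ($z{\left(S \right)} = -8 + \frac{S + 927}{S - \left(1 + \frac{S}{9}\right)} = -8 + \frac{927 + S}{-1 + \frac{8 S}{9}}$)
$\frac{z{\left(I{\left(21,-2 \right)} \right)}}{584030} = \frac{55 \frac{1}{-9 + 8 \left(11 - 21\right)} \left(153 - \left(11 - 21\right)\right)}{584030} = \frac{55 \left(153 - \left(11 - 21\right)\right)}{-9 + 8 \left(11 - 21\right)} \frac{1}{584030} = \frac{55 \left(153 - -10\right)}{-9 + 8 \left(-10\right)} \frac{1}{584030} = \frac{55 \left(153 + 10\right)}{-9 - 80} \cdot \frac{1}{584030} = 55 \frac{1}{-89} \cdot 163 \cdot \frac{1}{584030} = 55 \left(- \frac{1}{89}\right) 163 \cdot \frac{1}{584030} = \left(- \frac{8965}{89}\right) \frac{1}{584030} = - \frac{1793}{10395734}$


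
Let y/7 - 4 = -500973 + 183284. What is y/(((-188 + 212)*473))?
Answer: -741265/3784 ≈ -195.89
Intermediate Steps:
y = -2223795 (y = 28 + 7*(-500973 + 183284) = 28 + 7*(-317689) = 28 - 2223823 = -2223795)
y/(((-188 + 212)*473)) = -2223795*1/(473*(-188 + 212)) = -2223795/(24*473) = -2223795/11352 = -2223795*1/11352 = -741265/3784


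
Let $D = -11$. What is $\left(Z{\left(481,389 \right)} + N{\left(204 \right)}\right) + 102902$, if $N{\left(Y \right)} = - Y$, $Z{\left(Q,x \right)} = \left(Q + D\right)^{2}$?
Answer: $323598$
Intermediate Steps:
$Z{\left(Q,x \right)} = \left(-11 + Q\right)^{2}$ ($Z{\left(Q,x \right)} = \left(Q - 11\right)^{2} = \left(-11 + Q\right)^{2}$)
$\left(Z{\left(481,389 \right)} + N{\left(204 \right)}\right) + 102902 = \left(\left(-11 + 481\right)^{2} - 204\right) + 102902 = \left(470^{2} - 204\right) + 102902 = \left(220900 - 204\right) + 102902 = 220696 + 102902 = 323598$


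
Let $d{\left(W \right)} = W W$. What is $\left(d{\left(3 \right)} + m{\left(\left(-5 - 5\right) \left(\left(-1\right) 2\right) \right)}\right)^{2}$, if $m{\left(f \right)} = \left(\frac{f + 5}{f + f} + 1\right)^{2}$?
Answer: $\frac{555025}{4096} \approx 135.5$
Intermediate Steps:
$d{\left(W \right)} = W^{2}$
$m{\left(f \right)} = \left(1 + \frac{5 + f}{2 f}\right)^{2}$ ($m{\left(f \right)} = \left(\frac{5 + f}{2 f} + 1\right)^{2} = \left(1 + \frac{5 + f}{2 f}\right)^{2}$)
$\left(d{\left(3 \right)} + m{\left(\left(-5 - 5\right) \left(\left(-1\right) 2\right) \right)}\right)^{2} = \left(3^{2} + \frac{\left(5 + 3 \left(-5 - 5\right) \left(\left(-1\right) 2\right)\right)^{2}}{4 \cdot 4 \left(-5 - 5\right)^{2}}\right)^{2} = \left(9 + \frac{\left(5 + 3 \left(\left(-10\right) \left(-2\right)\right)\right)^{2}}{4 \cdot 400}\right)^{2} = \left(9 + \frac{\left(5 + 3 \cdot 20\right)^{2}}{4 \cdot 400}\right)^{2} = \left(9 + \frac{1}{4} \cdot \frac{1}{400} \left(5 + 60\right)^{2}\right)^{2} = \left(9 + \frac{1}{4} \cdot \frac{1}{400} \cdot 65^{2}\right)^{2} = \left(9 + \frac{1}{4} \cdot \frac{1}{400} \cdot 4225\right)^{2} = \left(9 + \frac{169}{64}\right)^{2} = \left(\frac{745}{64}\right)^{2} = \frac{555025}{4096}$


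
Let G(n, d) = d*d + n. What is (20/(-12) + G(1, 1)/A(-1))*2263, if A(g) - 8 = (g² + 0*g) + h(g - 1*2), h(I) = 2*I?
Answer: -2263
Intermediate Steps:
G(n, d) = n + d² (G(n, d) = d² + n = n + d²)
A(g) = 4 + g² + 2*g (A(g) = 8 + ((g² + 0*g) + 2*(g - 1*2)) = 8 + ((g² + 0) + 2*(g - 2)) = 8 + (g² + 2*(-2 + g)) = 8 + (g² + (-4 + 2*g)) = 8 + (-4 + g² + 2*g) = 4 + g² + 2*g)
(20/(-12) + G(1, 1)/A(-1))*2263 = (20/(-12) + (1 + 1²)/(4 + (-1)² + 2*(-1)))*2263 = (20*(-1/12) + (1 + 1)/(4 + 1 - 2))*2263 = (-5/3 + 2/3)*2263 = (-5/3 + 2*(⅓))*2263 = (-5/3 + ⅔)*2263 = -1*2263 = -2263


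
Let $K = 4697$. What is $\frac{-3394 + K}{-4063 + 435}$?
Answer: $- \frac{1303}{3628} \approx -0.35915$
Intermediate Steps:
$\frac{-3394 + K}{-4063 + 435} = \frac{-3394 + 4697}{-4063 + 435} = \frac{1303}{-3628} = 1303 \left(- \frac{1}{3628}\right) = - \frac{1303}{3628}$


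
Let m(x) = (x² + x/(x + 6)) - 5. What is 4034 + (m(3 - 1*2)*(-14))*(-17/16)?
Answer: 31813/8 ≈ 3976.6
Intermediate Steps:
m(x) = -5 + x² + x/(6 + x) (m(x) = (x² + x/(6 + x)) - 5 = -5 + x² + x/(6 + x))
4034 + (m(3 - 1*2)*(-14))*(-17/16) = 4034 + (((-30 + (3 - 1*2)³ - 4*(3 - 1*2) + 6*(3 - 1*2)²)/(6 + (3 - 1*2)))*(-14))*(-17/16) = 4034 + (((-30 + (3 - 2)³ - 4*(3 - 2) + 6*(3 - 2)²)/(6 + (3 - 2)))*(-14))*(-17*1/16) = 4034 + (((-30 + 1³ - 4*1 + 6*1²)/(6 + 1))*(-14))*(-17/16) = 4034 + (((-30 + 1 - 4 + 6*1)/7)*(-14))*(-17/16) = 4034 + (((-30 + 1 - 4 + 6)/7)*(-14))*(-17/16) = 4034 + (((⅐)*(-27))*(-14))*(-17/16) = 4034 - 27/7*(-14)*(-17/16) = 4034 + 54*(-17/16) = 4034 - 459/8 = 31813/8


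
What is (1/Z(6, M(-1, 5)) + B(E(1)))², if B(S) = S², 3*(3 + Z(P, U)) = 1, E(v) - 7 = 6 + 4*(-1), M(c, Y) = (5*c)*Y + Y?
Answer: 416025/64 ≈ 6500.4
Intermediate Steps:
M(c, Y) = Y + 5*Y*c (M(c, Y) = 5*Y*c + Y = Y + 5*Y*c)
E(v) = 9 (E(v) = 7 + (6 + 4*(-1)) = 7 + (6 - 4) = 7 + 2 = 9)
Z(P, U) = -8/3 (Z(P, U) = -3 + (⅓)*1 = -3 + ⅓ = -8/3)
(1/Z(6, M(-1, 5)) + B(E(1)))² = (1/(-8/3) + 9²)² = (-3/8 + 81)² = (645/8)² = 416025/64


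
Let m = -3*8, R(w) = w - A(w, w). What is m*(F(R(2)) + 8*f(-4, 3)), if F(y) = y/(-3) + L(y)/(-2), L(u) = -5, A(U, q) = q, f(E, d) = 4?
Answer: -828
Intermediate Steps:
R(w) = 0 (R(w) = w - w = 0)
F(y) = 5/2 - y/3 (F(y) = y/(-3) - 5/(-2) = y*(-1/3) - 5*(-1/2) = -y/3 + 5/2 = 5/2 - y/3)
m = -24
m*(F(R(2)) + 8*f(-4, 3)) = -24*((5/2 - 1/3*0) + 8*4) = -24*((5/2 + 0) + 32) = -24*(5/2 + 32) = -24*69/2 = -828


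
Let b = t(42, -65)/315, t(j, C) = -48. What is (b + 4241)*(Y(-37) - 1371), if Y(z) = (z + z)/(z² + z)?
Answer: -10989287231/1890 ≈ -5.8144e+6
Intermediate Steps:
Y(z) = 2*z/(z + z²) (Y(z) = (2*z)/(z + z²) = 2*z/(z + z²))
b = -16/105 (b = -48/315 = -48*1/315 = -16/105 ≈ -0.15238)
(b + 4241)*(Y(-37) - 1371) = (-16/105 + 4241)*(2/(1 - 37) - 1371) = 445289*(2/(-36) - 1371)/105 = 445289*(2*(-1/36) - 1371)/105 = 445289*(-1/18 - 1371)/105 = (445289/105)*(-24679/18) = -10989287231/1890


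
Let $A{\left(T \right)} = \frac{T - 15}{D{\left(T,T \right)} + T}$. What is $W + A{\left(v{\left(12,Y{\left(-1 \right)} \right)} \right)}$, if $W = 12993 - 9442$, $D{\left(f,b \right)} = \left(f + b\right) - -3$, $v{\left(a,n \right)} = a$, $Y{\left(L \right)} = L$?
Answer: $\frac{46162}{13} \approx 3550.9$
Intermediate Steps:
$D{\left(f,b \right)} = 3 + b + f$ ($D{\left(f,b \right)} = \left(b + f\right) + 3 = 3 + b + f$)
$W = 3551$
$A{\left(T \right)} = \frac{-15 + T}{3 + 3 T}$ ($A{\left(T \right)} = \frac{T - 15}{\left(3 + T + T\right) + T} = \frac{-15 + T}{\left(3 + 2 T\right) + T} = \frac{-15 + T}{3 + 3 T}$)
$W + A{\left(v{\left(12,Y{\left(-1 \right)} \right)} \right)} = 3551 + \frac{-15 + 12}{3 \left(1 + 12\right)} = 3551 + \frac{1}{3} \cdot \frac{1}{13} \left(-3\right) = 3551 - \frac{1}{13} = \frac{46162}{13}$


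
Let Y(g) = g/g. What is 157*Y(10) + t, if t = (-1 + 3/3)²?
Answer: 157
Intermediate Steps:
Y(g) = 1
t = 0 (t = (-1 + 3*(⅓))² = (-1 + 1)² = 0² = 0)
157*Y(10) + t = 157*1 + 0 = 157 + 0 = 157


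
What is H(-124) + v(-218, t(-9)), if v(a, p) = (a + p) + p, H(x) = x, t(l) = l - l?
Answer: -342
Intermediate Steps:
t(l) = 0
v(a, p) = a + 2*p
H(-124) + v(-218, t(-9)) = -124 + (-218 + 2*0) = -124 + (-218 + 0) = -124 - 218 = -342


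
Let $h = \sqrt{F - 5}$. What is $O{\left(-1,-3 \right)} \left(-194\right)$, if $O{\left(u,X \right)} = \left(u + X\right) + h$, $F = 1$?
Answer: $776 - 388 i \approx 776.0 - 388.0 i$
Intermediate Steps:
$h = 2 i$ ($h = \sqrt{1 - 5} = \sqrt{-4} = 2 i \approx 2.0 i$)
$O{\left(u,X \right)} = X + u + 2 i$ ($O{\left(u,X \right)} = \left(u + X\right) + 2 i = \left(X + u\right) + 2 i = X + u + 2 i$)
$O{\left(-1,-3 \right)} \left(-194\right) = \left(-3 - 1 + 2 i\right) \left(-194\right) = \left(-4 + 2 i\right) \left(-194\right) = 776 - 388 i$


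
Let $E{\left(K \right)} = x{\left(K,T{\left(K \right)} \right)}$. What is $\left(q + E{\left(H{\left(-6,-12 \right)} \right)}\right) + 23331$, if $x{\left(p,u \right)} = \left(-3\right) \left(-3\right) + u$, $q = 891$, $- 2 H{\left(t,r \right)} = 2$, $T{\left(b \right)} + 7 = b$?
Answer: $24223$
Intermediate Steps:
$T{\left(b \right)} = -7 + b$
$H{\left(t,r \right)} = -1$ ($H{\left(t,r \right)} = \left(- \frac{1}{2}\right) 2 = -1$)
$x{\left(p,u \right)} = 9 + u$
$E{\left(K \right)} = 2 + K$ ($E{\left(K \right)} = 9 + \left(-7 + K\right) = 2 + K$)
$\left(q + E{\left(H{\left(-6,-12 \right)} \right)}\right) + 23331 = \left(891 + \left(2 - 1\right)\right) + 23331 = \left(891 + 1\right) + 23331 = 892 + 23331 = 24223$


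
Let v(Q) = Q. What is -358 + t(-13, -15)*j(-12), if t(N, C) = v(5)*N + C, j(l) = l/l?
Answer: -438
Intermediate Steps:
j(l) = 1
t(N, C) = C + 5*N (t(N, C) = 5*N + C = C + 5*N)
-358 + t(-13, -15)*j(-12) = -358 + (-15 + 5*(-13))*1 = -358 + (-15 - 65)*1 = -358 - 80*1 = -358 - 80 = -438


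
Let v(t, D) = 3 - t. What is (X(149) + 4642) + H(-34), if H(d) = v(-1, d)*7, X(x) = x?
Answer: 4819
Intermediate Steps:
H(d) = 28 (H(d) = (3 - 1*(-1))*7 = (3 + 1)*7 = 4*7 = 28)
(X(149) + 4642) + H(-34) = (149 + 4642) + 28 = 4791 + 28 = 4819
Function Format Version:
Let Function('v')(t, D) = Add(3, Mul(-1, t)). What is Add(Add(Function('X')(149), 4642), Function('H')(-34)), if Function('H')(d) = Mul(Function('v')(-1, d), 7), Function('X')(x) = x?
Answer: 4819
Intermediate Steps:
Function('H')(d) = 28 (Function('H')(d) = Mul(Add(3, Mul(-1, -1)), 7) = Mul(Add(3, 1), 7) = Mul(4, 7) = 28)
Add(Add(Function('X')(149), 4642), Function('H')(-34)) = Add(Add(149, 4642), 28) = Add(4791, 28) = 4819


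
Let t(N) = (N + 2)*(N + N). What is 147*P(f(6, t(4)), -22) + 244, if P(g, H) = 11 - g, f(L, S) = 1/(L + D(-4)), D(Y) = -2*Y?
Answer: 3701/2 ≈ 1850.5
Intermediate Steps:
t(N) = 2*N*(2 + N) (t(N) = (2 + N)*(2*N) = 2*N*(2 + N))
f(L, S) = 1/(8 + L) (f(L, S) = 1/(L - 2*(-4)) = 1/(L + 8) = 1/(8 + L))
147*P(f(6, t(4)), -22) + 244 = 147*(11 - 1/(8 + 6)) + 244 = 147*(11 - 1/14) + 244 = 147*(153/14) + 244 = 3213/2 + 244 = 3701/2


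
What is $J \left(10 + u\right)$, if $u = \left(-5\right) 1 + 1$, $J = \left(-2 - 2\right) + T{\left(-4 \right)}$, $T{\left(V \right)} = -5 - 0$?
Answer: $-54$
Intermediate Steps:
$T{\left(V \right)} = -5$ ($T{\left(V \right)} = -5 + 0 = -5$)
$J = -9$ ($J = \left(-2 - 2\right) - 5 = -4 - 5 = -9$)
$u = -4$ ($u = -5 + 1 = -4$)
$J \left(10 + u\right) = - 9 \left(10 - 4\right) = \left(-9\right) 6 = -54$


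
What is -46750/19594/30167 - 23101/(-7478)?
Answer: 6827235634749/2210093728322 ≈ 3.0891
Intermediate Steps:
-46750/19594/30167 - 23101/(-7478) = -46750*1/19594*(1/30167) - 23101*(-1/7478) = -23375/9797*1/30167 + 23101/7478 = -23375/295546099 + 23101/7478 = 6827235634749/2210093728322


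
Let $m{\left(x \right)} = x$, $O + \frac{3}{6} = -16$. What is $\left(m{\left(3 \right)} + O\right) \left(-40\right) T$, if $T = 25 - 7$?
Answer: $9720$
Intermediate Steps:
$O = - \frac{33}{2}$ ($O = - \frac{1}{2} - 16 = - \frac{33}{2} \approx -16.5$)
$T = 18$
$\left(m{\left(3 \right)} + O\right) \left(-40\right) T = \left(3 - \frac{33}{2}\right) \left(-40\right) 18 = \left(- \frac{27}{2}\right) \left(-40\right) 18 = 540 \cdot 18 = 9720$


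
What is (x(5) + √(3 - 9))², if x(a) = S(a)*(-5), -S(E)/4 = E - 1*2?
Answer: (60 + I*√6)² ≈ 3594.0 + 293.94*I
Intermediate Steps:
S(E) = 8 - 4*E (S(E) = -4*(E - 1*2) = -4*(E - 2) = -4*(-2 + E) = 8 - 4*E)
x(a) = -40 + 20*a (x(a) = (8 - 4*a)*(-5) = -40 + 20*a)
(x(5) + √(3 - 9))² = ((-40 + 20*5) + √(3 - 9))² = ((-40 + 100) + √(-6))² = (60 + I*√6)²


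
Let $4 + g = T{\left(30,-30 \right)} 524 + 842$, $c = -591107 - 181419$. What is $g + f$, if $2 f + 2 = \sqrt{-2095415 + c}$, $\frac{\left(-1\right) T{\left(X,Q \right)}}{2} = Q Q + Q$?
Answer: $-910923 + \frac{i \sqrt{2867941}}{2} \approx -9.1092 \cdot 10^{5} + 846.75 i$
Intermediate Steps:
$c = -772526$ ($c = -591107 - 181419 = -772526$)
$T{\left(X,Q \right)} = - 2 Q - 2 Q^{2}$ ($T{\left(X,Q \right)} = - 2 \left(Q Q + Q\right) = - 2 \left(Q^{2} + Q\right) = - 2 \left(Q + Q^{2}\right) = - 2 Q - 2 Q^{2}$)
$f = -1 + \frac{i \sqrt{2867941}}{2}$ ($f = -1 + \frac{\sqrt{-2095415 - 772526}}{2} = -1 + \frac{\sqrt{-2867941}}{2} = -1 + \frac{i \sqrt{2867941}}{2} \approx -1.0 + 846.75 i$)
$g = -910922$ ($g = -4 + \left(\left(-2\right) \left(-30\right) \left(1 - 30\right) 524 + 842\right) = -4 + \left(\left(-2\right) \left(-30\right) \left(-29\right) 524 + 842\right) = -4 + \left(\left(-1740\right) 524 + 842\right) = -4 + \left(-911760 + 842\right) = -4 - 910918 = -910922$)
$g + f = -910922 - \left(1 - \frac{i \sqrt{2867941}}{2}\right) = -910923 + \frac{i \sqrt{2867941}}{2}$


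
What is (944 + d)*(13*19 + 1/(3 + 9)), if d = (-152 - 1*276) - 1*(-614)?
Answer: 1675225/6 ≈ 2.7920e+5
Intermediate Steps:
d = 186 (d = (-152 - 276) + 614 = -428 + 614 = 186)
(944 + d)*(13*19 + 1/(3 + 9)) = (944 + 186)*(13*19 + 1/(3 + 9)) = 1130*(247 + 1/12) = 1130*(2965/12) = 1675225/6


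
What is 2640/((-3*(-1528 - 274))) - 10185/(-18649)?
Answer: 1022485/988397 ≈ 1.0345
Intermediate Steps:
2640/((-3*(-1528 - 274))) - 10185/(-18649) = 2640/((-3*(-1802))) - 10185*(-1/18649) = 2640/5406 + 10185/18649 = 2640*(1/5406) + 10185/18649 = 440/901 + 10185/18649 = 1022485/988397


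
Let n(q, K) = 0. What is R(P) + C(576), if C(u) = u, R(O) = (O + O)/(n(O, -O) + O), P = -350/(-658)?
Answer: 578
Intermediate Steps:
P = 25/47 (P = -350*(-1/658) = 25/47 ≈ 0.53191)
R(O) = 2 (R(O) = (O + O)/(0 + O) = (2*O)/O = 2)
R(P) + C(576) = 2 + 576 = 578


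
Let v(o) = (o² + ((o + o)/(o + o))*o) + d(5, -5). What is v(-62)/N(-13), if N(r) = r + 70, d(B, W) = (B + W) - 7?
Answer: 3775/57 ≈ 66.228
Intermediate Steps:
d(B, W) = -7 + B + W
N(r) = 70 + r
v(o) = -7 + o + o² (v(o) = (o² + ((o + o)/(o + o))*o) + (-7 + 5 - 5) = (o² + ((2*o)/((2*o)))*o) - 7 = (o² + ((2*o)*(1/(2*o)))*o) - 7 = (o² + 1*o) - 7 = (o² + o) - 7 = (o + o²) - 7 = -7 + o + o²)
v(-62)/N(-13) = (-7 - 62 + (-62)²)/(70 - 13) = (-7 - 62 + 3844)/57 = 3775*(1/57) = 3775/57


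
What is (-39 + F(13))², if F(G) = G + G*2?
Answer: 0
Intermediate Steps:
F(G) = 3*G (F(G) = G + 2*G = 3*G)
(-39 + F(13))² = (-39 + 3*13)² = (-39 + 39)² = 0² = 0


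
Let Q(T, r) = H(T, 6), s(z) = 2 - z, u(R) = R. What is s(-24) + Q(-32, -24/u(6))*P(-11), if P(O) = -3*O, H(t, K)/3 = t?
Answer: -3142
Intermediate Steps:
H(t, K) = 3*t
Q(T, r) = 3*T
s(-24) + Q(-32, -24/u(6))*P(-11) = (2 - 1*(-24)) + (3*(-32))*(-3*(-11)) = (2 + 24) - 96*33 = 26 - 3168 = -3142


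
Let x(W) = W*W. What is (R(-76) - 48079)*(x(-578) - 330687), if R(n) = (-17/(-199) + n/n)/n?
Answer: -617529599941/3781 ≈ -1.6332e+8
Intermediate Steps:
x(W) = W²
R(n) = 216/(199*n) (R(n) = (-17*(-1/199) + 1)/n = (17/199 + 1)/n = 216/(199*n))
(R(-76) - 48079)*(x(-578) - 330687) = ((216/199)/(-76) - 48079)*((-578)² - 330687) = ((216/199)*(-1/76) - 48079)*(334084 - 330687) = (-54/3781 - 48079)*3397 = -181786753/3781*3397 = -617529599941/3781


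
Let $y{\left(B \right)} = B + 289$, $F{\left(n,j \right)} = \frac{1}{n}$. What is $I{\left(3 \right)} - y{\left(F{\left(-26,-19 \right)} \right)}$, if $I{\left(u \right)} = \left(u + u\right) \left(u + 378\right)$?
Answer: $\frac{51923}{26} \approx 1997.0$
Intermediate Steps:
$I{\left(u \right)} = 2 u \left(378 + u\right)$
$y{\left(B \right)} = 289 + B$
$I{\left(3 \right)} - y{\left(F{\left(-26,-19 \right)} \right)} = 2 \cdot 3 \left(378 + 3\right) - \left(289 + \frac{1}{-26}\right) = 2 \cdot 3 \cdot 381 - \left(289 - \frac{1}{26}\right) = 2286 - \frac{7513}{26} = \frac{51923}{26}$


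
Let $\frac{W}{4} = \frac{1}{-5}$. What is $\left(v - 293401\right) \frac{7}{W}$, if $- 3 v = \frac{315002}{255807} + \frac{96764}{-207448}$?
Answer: $\frac{408707823959445115}{159199951608} \approx 2.5673 \cdot 10^{6}$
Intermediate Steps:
$W = - \frac{4}{5}$ ($W = \frac{4}{-5} = 4 \left(- \frac{1}{5}\right) = - \frac{4}{5} \approx -0.8$)
$v = - \frac{10148406587}{39799987902}$ ($v = - \frac{\frac{315002}{255807} + \frac{96764}{-207448}}{3} = - \frac{315002 \cdot \frac{1}{255807} + 96764 \left(- \frac{1}{207448}\right)}{3} = - \frac{\frac{315002}{255807} - \frac{24191}{51862}}{3} = \left(- \frac{1}{3}\right) \frac{10148406587}{13266662634} = - \frac{10148406587}{39799987902} \approx -0.25499$)
$\left(v - 293401\right) \frac{7}{W} = \left(- \frac{10148406587}{39799987902} - 293401\right) \frac{7}{- \frac{4}{5}} = - \frac{11677366398841289 \cdot 7 \left(- \frac{5}{4}\right)}{39799987902} = \left(- \frac{11677366398841289}{39799987902}\right) \left(- \frac{35}{4}\right) = \frac{408707823959445115}{159199951608}$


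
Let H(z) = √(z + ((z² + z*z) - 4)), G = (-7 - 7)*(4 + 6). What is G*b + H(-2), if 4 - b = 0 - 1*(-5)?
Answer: 140 + √2 ≈ 141.41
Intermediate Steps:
G = -140 (G = -14*10 = -140)
b = -1 (b = 4 - (0 - 1*(-5)) = 4 - (0 + 5) = 4 - 1*5 = 4 - 5 = -1)
H(z) = √(-4 + z + 2*z²) (H(z) = √(z + ((z² + z²) - 4)) = √(z + (2*z² - 4)) = √(z + (-4 + 2*z²)) = √(-4 + z + 2*z²))
G*b + H(-2) = -140*(-1) + √(-4 - 2 + 2*(-2)²) = 140 + √(-4 - 2 + 2*4) = 140 + √(-4 - 2 + 8) = 140 + √2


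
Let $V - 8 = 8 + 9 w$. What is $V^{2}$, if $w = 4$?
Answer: $2704$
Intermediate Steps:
$V = 52$ ($V = 8 + \left(8 + 9 \cdot 4\right) = 8 + \left(8 + 36\right) = 8 + 44 = 52$)
$V^{2} = 52^{2} = 2704$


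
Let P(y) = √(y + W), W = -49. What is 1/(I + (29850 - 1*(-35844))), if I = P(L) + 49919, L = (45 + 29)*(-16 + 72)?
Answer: 115613/13366361674 - 3*√455/13366361674 ≈ 8.6448e-6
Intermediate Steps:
L = 4144 (L = 74*56 = 4144)
P(y) = √(-49 + y) (P(y) = √(y - 49) = √(-49 + y))
I = 49919 + 3*√455 (I = √(-49 + 4144) + 49919 = √4095 + 49919 = 3*√455 + 49919 = 49919 + 3*√455 ≈ 49983.)
1/(I + (29850 - 1*(-35844))) = 1/((49919 + 3*√455) + (29850 - 1*(-35844))) = 1/((49919 + 3*√455) + (29850 + 35844)) = 1/((49919 + 3*√455) + 65694) = 1/(115613 + 3*√455)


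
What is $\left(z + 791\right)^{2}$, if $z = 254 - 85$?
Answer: $921600$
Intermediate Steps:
$z = 169$
$\left(z + 791\right)^{2} = \left(169 + 791\right)^{2} = 960^{2} = 921600$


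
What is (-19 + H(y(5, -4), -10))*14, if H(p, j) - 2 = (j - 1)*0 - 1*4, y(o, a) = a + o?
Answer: -294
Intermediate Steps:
H(p, j) = -2 (H(p, j) = 2 + ((j - 1)*0 - 1*4) = 2 + ((-1 + j)*0 - 4) = 2 + (0 - 4) = 2 - 4 = -2)
(-19 + H(y(5, -4), -10))*14 = (-19 - 2)*14 = -21*14 = -294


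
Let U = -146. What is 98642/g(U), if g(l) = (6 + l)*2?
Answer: -49321/140 ≈ -352.29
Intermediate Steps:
g(l) = 12 + 2*l
98642/g(U) = 98642/(12 + 2*(-146)) = 98642/(12 - 292) = 98642/(-280) = 98642*(-1/280) = -49321/140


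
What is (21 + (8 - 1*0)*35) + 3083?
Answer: 3384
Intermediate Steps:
(21 + (8 - 1*0)*35) + 3083 = (21 + (8 + 0)*35) + 3083 = (21 + 8*35) + 3083 = (21 + 280) + 3083 = 301 + 3083 = 3384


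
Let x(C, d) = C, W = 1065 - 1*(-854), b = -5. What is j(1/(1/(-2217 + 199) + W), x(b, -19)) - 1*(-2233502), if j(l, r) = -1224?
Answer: 2232278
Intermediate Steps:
W = 1919 (W = 1065 + 854 = 1919)
j(1/(1/(-2217 + 199) + W), x(b, -19)) - 1*(-2233502) = -1224 - 1*(-2233502) = -1224 + 2233502 = 2232278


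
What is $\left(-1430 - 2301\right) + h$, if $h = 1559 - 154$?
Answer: $-2326$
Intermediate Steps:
$h = 1405$
$\left(-1430 - 2301\right) + h = \left(-1430 - 2301\right) + 1405 = -3731 + 1405 = -2326$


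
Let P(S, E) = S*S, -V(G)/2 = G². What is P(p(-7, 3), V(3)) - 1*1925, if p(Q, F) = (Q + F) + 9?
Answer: -1900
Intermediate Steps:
p(Q, F) = 9 + F + Q (p(Q, F) = (F + Q) + 9 = 9 + F + Q)
V(G) = -2*G²
P(S, E) = S²
P(p(-7, 3), V(3)) - 1*1925 = (9 + 3 - 7)² - 1*1925 = 5² - 1925 = 25 - 1925 = -1900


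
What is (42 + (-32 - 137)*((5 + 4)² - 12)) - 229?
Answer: -11848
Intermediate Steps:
(42 + (-32 - 137)*((5 + 4)² - 12)) - 229 = (42 - 169*(9² - 12)) - 229 = (42 - 169*(81 - 12)) - 229 = (42 - 169*69) - 229 = (42 - 11661) - 229 = -11619 - 229 = -11848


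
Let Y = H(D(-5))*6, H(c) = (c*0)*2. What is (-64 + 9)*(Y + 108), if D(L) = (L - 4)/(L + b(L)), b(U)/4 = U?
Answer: -5940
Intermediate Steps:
b(U) = 4*U
D(L) = (-4 + L)/(5*L) (D(L) = (L - 4)/(L + 4*L) = (-4 + L)/((5*L)) = (-4 + L)*(1/(5*L)) = (-4 + L)/(5*L))
H(c) = 0 (H(c) = 0*2 = 0)
Y = 0 (Y = 0*6 = 0)
(-64 + 9)*(Y + 108) = (-64 + 9)*(0 + 108) = -55*108 = -5940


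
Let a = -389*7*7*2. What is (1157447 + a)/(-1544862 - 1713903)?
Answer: -223865/651753 ≈ -0.34348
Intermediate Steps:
a = -38122 (a = -19061*2 = -389*98 = -38122)
(1157447 + a)/(-1544862 - 1713903) = (1157447 - 38122)/(-1544862 - 1713903) = 1119325/(-3258765) = 1119325*(-1/3258765) = -223865/651753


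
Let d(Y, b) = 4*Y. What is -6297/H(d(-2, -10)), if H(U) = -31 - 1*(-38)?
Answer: -6297/7 ≈ -899.57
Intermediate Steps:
H(U) = 7 (H(U) = -31 + 38 = 7)
-6297/H(d(-2, -10)) = -6297/7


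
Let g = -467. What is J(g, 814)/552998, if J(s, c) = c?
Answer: 407/276499 ≈ 0.0014720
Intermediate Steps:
J(g, 814)/552998 = 814/552998 = 814*(1/552998) = 407/276499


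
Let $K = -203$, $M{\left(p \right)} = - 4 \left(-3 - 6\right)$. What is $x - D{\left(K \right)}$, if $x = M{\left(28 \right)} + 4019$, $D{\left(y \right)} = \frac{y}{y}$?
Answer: $4054$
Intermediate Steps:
$M{\left(p \right)} = 36$ ($M{\left(p \right)} = \left(-4\right) \left(-9\right) = 36$)
$D{\left(y \right)} = 1$
$x = 4055$ ($x = 36 + 4019 = 4055$)
$x - D{\left(K \right)} = 4055 - 1 = 4054$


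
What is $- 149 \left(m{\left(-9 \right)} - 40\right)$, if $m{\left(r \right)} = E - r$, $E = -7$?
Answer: $5662$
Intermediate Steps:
$m{\left(r \right)} = -7 - r$
$- 149 \left(m{\left(-9 \right)} - 40\right) = - 149 \left(\left(-7 - -9\right) - 40\right) = - 149 \left(\left(-7 + 9\right) - 40\right) = - 149 \left(2 - 40\right) = \left(-149\right) \left(-38\right) = 5662$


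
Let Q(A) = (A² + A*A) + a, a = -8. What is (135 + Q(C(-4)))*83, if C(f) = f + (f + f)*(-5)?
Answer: 225677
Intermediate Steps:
C(f) = -9*f (C(f) = f + (2*f)*(-5) = f - 10*f = -9*f)
Q(A) = -8 + 2*A² (Q(A) = (A² + A*A) - 8 = (A² + A²) - 8 = 2*A² - 8 = -8 + 2*A²)
(135 + Q(C(-4)))*83 = (135 + (-8 + 2*(-9*(-4))²))*83 = (135 + (-8 + 2*36²))*83 = (135 + (-8 + 2*1296))*83 = (135 + (-8 + 2592))*83 = (135 + 2584)*83 = 2719*83 = 225677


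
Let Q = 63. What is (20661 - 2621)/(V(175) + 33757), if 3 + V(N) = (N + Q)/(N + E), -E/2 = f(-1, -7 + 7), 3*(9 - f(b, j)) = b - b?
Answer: 354035/662452 ≈ 0.53443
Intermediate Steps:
f(b, j) = 9 (f(b, j) = 9 - (b - b)/3 = 9 - 1/3*0 = 9 + 0 = 9)
E = -18 (E = -2*9 = -18)
V(N) = -3 + (63 + N)/(-18 + N) (V(N) = -3 + (N + 63)/(N - 18) = -3 + (63 + N)/(-18 + N))
(20661 - 2621)/(V(175) + 33757) = (20661 - 2621)/((117 - 2*175)/(-18 + 175) + 33757) = 18040/((117 - 350)/157 + 33757) = 18040/((1/157)*(-233) + 33757) = 18040/(-233/157 + 33757) = 18040/(5299616/157) = 18040*(157/5299616) = 354035/662452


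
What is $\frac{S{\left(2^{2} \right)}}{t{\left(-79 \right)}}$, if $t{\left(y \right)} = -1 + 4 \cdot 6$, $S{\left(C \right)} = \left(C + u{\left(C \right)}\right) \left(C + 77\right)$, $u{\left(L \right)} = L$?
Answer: $\frac{648}{23} \approx 28.174$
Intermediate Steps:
$S{\left(C \right)} = 2 C \left(77 + C\right)$ ($S{\left(C \right)} = \left(C + C\right) \left(C + 77\right) = 2 C \left(77 + C\right)$)
$t{\left(y \right)} = 23$ ($t{\left(y \right)} = -1 + 24 = 23$)
$\frac{S{\left(2^{2} \right)}}{t{\left(-79 \right)}} = \frac{2 \cdot 2^{2} \left(77 + 2^{2}\right)}{23} = 2 \cdot 4 \left(77 + 4\right) \frac{1}{23} = 2 \cdot 4 \cdot 81 \cdot \frac{1}{23} = 648 \cdot \frac{1}{23} = \frac{648}{23}$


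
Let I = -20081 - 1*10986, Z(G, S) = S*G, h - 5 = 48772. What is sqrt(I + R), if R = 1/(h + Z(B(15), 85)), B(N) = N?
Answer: I*sqrt(19457283088779)/25026 ≈ 176.26*I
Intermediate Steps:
h = 48777 (h = 5 + 48772 = 48777)
Z(G, S) = G*S
I = -31067 (I = -20081 - 10986 = -31067)
R = 1/50052 (R = 1/(48777 + 15*85) = 1/(48777 + 1275) = 1/50052 ≈ 1.9979e-5)
sqrt(I + R) = sqrt(-31067 + 1/50052) = sqrt(-1554965483/50052) = I*sqrt(19457283088779)/25026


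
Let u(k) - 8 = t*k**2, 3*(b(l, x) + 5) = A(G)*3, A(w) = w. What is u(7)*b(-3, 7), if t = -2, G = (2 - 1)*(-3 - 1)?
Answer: 810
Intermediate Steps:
G = -4 (G = 1*(-4) = -4)
b(l, x) = -9 (b(l, x) = -5 + (-4*3)/3 = -5 + (1/3)*(-12) = -5 - 4 = -9)
u(k) = 8 - 2*k**2
u(7)*b(-3, 7) = (8 - 2*7**2)*(-9) = (8 - 2*49)*(-9) = (8 - 98)*(-9) = -90*(-9) = 810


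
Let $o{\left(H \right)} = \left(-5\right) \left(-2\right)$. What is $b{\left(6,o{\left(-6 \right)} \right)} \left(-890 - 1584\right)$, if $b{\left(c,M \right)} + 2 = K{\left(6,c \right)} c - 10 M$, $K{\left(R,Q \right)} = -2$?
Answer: $282036$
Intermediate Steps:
$o{\left(H \right)} = 10$
$b{\left(c,M \right)} = -2 - 10 M - 2 c$ ($b{\left(c,M \right)} = -2 - \left(2 c + 10 M\right) = -2 - 10 M - 2 c$)
$b{\left(6,o{\left(-6 \right)} \right)} \left(-890 - 1584\right) = \left(-2 - 100 - 12\right) \left(-890 - 1584\right) = \left(-2 - 100 - 12\right) \left(-2474\right) = \left(-114\right) \left(-2474\right) = 282036$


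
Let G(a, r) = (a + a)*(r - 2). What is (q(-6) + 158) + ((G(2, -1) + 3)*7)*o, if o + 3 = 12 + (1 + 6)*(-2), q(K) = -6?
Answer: 467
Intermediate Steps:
G(a, r) = 2*a*(-2 + r) (G(a, r) = (2*a)*(-2 + r) = 2*a*(-2 + r))
o = -5 (o = -3 + (12 + (1 + 6)*(-2)) = -3 + (12 + 7*(-2)) = -3 + (12 - 14) = -3 - 2 = -5)
(q(-6) + 158) + ((G(2, -1) + 3)*7)*o = (-6 + 158) + ((2*2*(-2 - 1) + 3)*7)*(-5) = 152 + ((2*2*(-3) + 3)*7)*(-5) = 152 + ((-12 + 3)*7)*(-5) = 152 - 9*7*(-5) = 152 - 63*(-5) = 152 + 315 = 467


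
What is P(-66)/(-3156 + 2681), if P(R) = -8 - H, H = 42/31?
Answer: 58/2945 ≈ 0.019694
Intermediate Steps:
H = 42/31 (H = 42*(1/31) = 42/31 ≈ 1.3548)
P(R) = -290/31 (P(R) = -8 - 1*42/31 = -8 - 42/31 = -290/31)
P(-66)/(-3156 + 2681) = -290/(31*(-3156 + 2681)) = -290/31/(-475) = -290/31*(-1/475) = 58/2945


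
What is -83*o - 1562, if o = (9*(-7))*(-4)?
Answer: -22478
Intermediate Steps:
o = 252 (o = -63*(-4) = 252)
-83*o - 1562 = -83*252 - 1562 = -20916 - 1562 = -22478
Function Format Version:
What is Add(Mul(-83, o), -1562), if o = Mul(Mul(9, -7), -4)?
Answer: -22478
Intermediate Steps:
o = 252 (o = Mul(-63, -4) = 252)
Add(Mul(-83, o), -1562) = Add(Mul(-83, 252), -1562) = Add(-20916, -1562) = -22478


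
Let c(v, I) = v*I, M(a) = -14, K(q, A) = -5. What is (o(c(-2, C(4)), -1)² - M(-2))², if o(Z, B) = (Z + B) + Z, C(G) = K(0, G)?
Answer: 140625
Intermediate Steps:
C(G) = -5
c(v, I) = I*v
o(Z, B) = B + 2*Z (o(Z, B) = (B + Z) + Z = B + 2*Z)
(o(c(-2, C(4)), -1)² - M(-2))² = ((-1 + 2*(-5*(-2)))² - 1*(-14))² = ((-1 + 2*10)² + 14)² = ((-1 + 20)² + 14)² = (19² + 14)² = (361 + 14)² = 375² = 140625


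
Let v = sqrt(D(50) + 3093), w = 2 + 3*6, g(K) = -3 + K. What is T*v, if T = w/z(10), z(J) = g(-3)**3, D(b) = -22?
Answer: -5*sqrt(3071)/54 ≈ -5.1312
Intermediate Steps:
w = 20 (w = 2 + 18 = 20)
z(J) = -216 (z(J) = (-3 - 3)**3 = (-6)**3 = -216)
T = -5/54 (T = 20/(-216) = 20*(-1/216) = -5/54 ≈ -0.092593)
v = sqrt(3071) (v = sqrt(-22 + 3093) = sqrt(3071) ≈ 55.417)
T*v = -5*sqrt(3071)/54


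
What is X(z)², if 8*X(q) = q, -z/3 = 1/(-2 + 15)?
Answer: 9/10816 ≈ 0.00083210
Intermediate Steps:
z = -3/13 (z = -3/(-2 + 15) = -3/13 ≈ -0.23077)
X(q) = q/8
X(z)² = ((⅛)*(-3/13))² = (-3/104)² = 9/10816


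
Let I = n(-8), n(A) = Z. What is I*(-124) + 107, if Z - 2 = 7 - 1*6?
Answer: -265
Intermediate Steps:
Z = 3 (Z = 2 + (7 - 1*6) = 2 + (7 - 6) = 2 + 1 = 3)
n(A) = 3
I = 3
I*(-124) + 107 = 3*(-124) + 107 = -372 + 107 = -265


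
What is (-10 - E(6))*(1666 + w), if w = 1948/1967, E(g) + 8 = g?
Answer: -26231760/1967 ≈ -13336.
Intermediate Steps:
E(g) = -8 + g
w = 1948/1967 (w = 1948*(1/1967) = 1948/1967 ≈ 0.99034)
(-10 - E(6))*(1666 + w) = (-10 - (-8 + 6))*(1666 + 1948/1967) = (-10 - 1*(-2))*(3278970/1967) = (-10 + 2)*(3278970/1967) = -8*3278970/1967 = -26231760/1967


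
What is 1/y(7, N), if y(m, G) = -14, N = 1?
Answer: -1/14 ≈ -0.071429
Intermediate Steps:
1/y(7, N) = 1/(-14) = -1/14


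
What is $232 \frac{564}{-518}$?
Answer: $- \frac{65424}{259} \approx -252.6$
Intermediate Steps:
$232 \frac{564}{-518} = 232 \cdot 564 \left(- \frac{1}{518}\right) = 232 \left(- \frac{282}{259}\right) = - \frac{65424}{259}$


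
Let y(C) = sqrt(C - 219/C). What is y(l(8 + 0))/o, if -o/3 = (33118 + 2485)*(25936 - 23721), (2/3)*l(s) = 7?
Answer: -I*sqrt(2030)/3312147090 ≈ -1.3603e-8*I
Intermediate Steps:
l(s) = 21/2 (l(s) = (3/2)*7 = 21/2)
o = -236581935 (o = -3*(33118 + 2485)*(25936 - 23721) = -106809*2215 = -3*78860645 = -236581935)
y(l(8 + 0))/o = sqrt(21/2 - 219/21/2)/(-236581935) = sqrt(21/2 - 219*2/21)*(-1/236581935) = sqrt(21/2 - 146/7)*(-1/236581935) = sqrt(-145/14)*(-1/236581935) = (I*sqrt(2030)/14)*(-1/236581935) = -I*sqrt(2030)/3312147090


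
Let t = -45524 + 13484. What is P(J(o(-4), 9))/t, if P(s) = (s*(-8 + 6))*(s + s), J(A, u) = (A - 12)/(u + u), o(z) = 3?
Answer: 1/32040 ≈ 3.1211e-5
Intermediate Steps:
J(A, u) = (-12 + A)/(2*u) (J(A, u) = (-12 + A)/((2*u)) = (-12 + A)*(1/(2*u)) = (-12 + A)/(2*u))
t = -32040
P(s) = -4*s² (P(s) = (s*(-2))*(2*s) = (-2*s)*(2*s) = -4*s²)
P(J(o(-4), 9))/t = -4*(-12 + 3)²/324/(-32040) = -4*((½)*(⅑)*(-9))²*(-1/32040) = -4*(-½)²*(-1/32040) = -4*¼*(-1/32040) = -1*(-1/32040) = 1/32040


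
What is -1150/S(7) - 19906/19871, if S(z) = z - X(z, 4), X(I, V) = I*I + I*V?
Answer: 2145823/139097 ≈ 15.427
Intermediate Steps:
X(I, V) = I² + I*V
S(z) = z - z*(4 + z) (S(z) = z - z*(z + 4) = z - z*(4 + z))
-1150/S(7) - 19906/19871 = -1150*1/(7*(-3 - 1*7)) - 19906/19871 = -1150*1/(7*(-3 - 7)) - 19906*1/19871 = -1150/(7*(-10)) - 19906/19871 = -1150/(-70) - 19906/19871 = -1150*(-1/70) - 19906/19871 = 115/7 - 19906/19871 = 2145823/139097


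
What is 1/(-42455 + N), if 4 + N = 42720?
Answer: 1/261 ≈ 0.0038314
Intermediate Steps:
N = 42716 (N = -4 + 42720 = 42716)
1/(-42455 + N) = 1/(-42455 + 42716) = 1/261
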